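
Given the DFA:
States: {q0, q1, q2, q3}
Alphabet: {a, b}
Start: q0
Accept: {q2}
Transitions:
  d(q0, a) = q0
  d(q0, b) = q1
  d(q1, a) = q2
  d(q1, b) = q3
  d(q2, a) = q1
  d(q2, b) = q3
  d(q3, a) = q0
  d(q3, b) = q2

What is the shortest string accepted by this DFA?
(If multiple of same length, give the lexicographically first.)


BFS by string length (lex-first path to each state shown):
  len 0: q0<-""
  len 1: q0<-"a", q1<-"b"
  len 2: q0<-"aa", q1<-"ab", q2<-"ba", q3<-"bb"
Found accept state at length 2.

"ba"


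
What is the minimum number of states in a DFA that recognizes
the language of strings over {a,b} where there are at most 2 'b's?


States: count = 0, 1, ..., 2 (all accepting; 3 states), plus a dead state for count > 2.
Total: 3 + 1 = 4.

4


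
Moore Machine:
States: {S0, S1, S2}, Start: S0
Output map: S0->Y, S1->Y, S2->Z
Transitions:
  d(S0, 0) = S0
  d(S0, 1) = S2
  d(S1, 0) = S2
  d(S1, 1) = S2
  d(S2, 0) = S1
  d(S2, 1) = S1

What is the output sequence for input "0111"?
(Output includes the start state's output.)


Start: S0 (output Y)
  --0--> S0 (output Y)
  --1--> S2 (output Z)
  --1--> S1 (output Y)
  --1--> S2 (output Z)

"YYZYZ"


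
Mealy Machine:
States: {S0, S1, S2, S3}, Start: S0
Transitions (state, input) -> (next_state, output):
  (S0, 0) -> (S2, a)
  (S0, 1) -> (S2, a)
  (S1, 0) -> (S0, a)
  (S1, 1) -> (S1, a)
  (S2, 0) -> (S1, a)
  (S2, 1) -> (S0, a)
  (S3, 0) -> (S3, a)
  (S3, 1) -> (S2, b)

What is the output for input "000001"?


Step-by-step:
  (S0, 0) -> (S2, a)
  (S2, 0) -> (S1, a)
  (S1, 0) -> (S0, a)
  (S0, 0) -> (S2, a)
  (S2, 0) -> (S1, a)
  (S1, 1) -> (S1, a)

"aaaaaa"


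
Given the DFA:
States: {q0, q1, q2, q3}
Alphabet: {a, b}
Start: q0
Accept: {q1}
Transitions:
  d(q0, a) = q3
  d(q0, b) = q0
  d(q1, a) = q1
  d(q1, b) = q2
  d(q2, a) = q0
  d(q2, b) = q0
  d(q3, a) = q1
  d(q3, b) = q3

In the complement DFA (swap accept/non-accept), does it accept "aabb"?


Trace: q0 -> q3 -> q1 -> q2 -> q0
Final: q0
Original accept: {q1}
Complement: q0 is not in original accept

Yes, complement accepts (original rejects)


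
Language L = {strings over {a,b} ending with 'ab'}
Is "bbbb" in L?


last two symbols = 'bb'

No, "bbbb" is not in L


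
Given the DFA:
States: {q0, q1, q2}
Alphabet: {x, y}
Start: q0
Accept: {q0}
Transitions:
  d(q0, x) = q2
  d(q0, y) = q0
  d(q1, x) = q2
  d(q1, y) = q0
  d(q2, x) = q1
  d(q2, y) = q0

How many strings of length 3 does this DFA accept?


Enumerating all length-3 strings:
  "xxx" -> q2 [reject]
  "xxy" -> q0 [accept]
  "xyx" -> q2 [reject]
  "xyy" -> q0 [accept]
  "yxx" -> q1 [reject]
  "yxy" -> q0 [accept]
  "yyx" -> q2 [reject]
  "yyy" -> q0 [accept]

4 out of 8


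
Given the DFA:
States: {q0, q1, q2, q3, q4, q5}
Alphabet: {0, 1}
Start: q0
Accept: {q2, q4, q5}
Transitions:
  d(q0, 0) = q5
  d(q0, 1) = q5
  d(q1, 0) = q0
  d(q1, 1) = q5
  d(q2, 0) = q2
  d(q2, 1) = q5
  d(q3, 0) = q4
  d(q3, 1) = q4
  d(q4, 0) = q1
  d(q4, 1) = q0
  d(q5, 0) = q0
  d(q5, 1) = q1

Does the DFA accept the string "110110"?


Trace: q0 -> q5 -> q1 -> q0 -> q5 -> q1 -> q0
Final state: q0
Accept states: {q2, q4, q5}

No, rejected (final state q0 is not an accept state)


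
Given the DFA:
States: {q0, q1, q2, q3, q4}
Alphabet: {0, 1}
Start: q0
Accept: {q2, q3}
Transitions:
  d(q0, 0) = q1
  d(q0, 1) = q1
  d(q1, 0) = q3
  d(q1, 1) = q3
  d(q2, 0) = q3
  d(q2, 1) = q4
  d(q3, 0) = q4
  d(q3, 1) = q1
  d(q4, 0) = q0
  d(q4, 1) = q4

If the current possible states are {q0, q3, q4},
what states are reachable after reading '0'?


Apply transition on '0' from each current state:
  d(q0, 0) = q1
  d(q3, 0) = q4
  d(q4, 0) = q0

{q0, q1, q4}


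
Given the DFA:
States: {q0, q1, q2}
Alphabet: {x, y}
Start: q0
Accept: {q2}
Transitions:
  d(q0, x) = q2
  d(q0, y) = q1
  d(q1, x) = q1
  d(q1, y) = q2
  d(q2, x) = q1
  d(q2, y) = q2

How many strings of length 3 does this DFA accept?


Enumerating all length-3 strings:
  "xxx" -> q1 [reject]
  "xxy" -> q2 [accept]
  "xyx" -> q1 [reject]
  "xyy" -> q2 [accept]
  "yxx" -> q1 [reject]
  "yxy" -> q2 [accept]
  "yyx" -> q1 [reject]
  "yyy" -> q2 [accept]

4 out of 8


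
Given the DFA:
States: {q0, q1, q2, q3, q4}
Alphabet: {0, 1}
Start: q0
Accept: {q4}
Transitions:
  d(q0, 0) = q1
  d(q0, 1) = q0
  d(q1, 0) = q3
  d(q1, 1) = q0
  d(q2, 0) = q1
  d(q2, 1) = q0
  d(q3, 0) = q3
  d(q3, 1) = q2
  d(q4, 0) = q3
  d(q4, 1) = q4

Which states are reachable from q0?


BFS from q0:
  layer 0: {q0}
  layer 1: {q1}
  layer 2: {q3}
  layer 3: {q2}

{q0, q1, q2, q3}


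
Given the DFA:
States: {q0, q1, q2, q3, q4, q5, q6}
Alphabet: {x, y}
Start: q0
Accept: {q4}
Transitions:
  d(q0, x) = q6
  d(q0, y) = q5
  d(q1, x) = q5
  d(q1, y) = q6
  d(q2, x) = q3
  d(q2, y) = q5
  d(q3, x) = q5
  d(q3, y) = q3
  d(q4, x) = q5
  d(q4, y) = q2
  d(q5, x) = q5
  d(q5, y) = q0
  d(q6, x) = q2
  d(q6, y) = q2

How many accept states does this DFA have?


Accept states listed: {q4}
Counting: q4(1)

1


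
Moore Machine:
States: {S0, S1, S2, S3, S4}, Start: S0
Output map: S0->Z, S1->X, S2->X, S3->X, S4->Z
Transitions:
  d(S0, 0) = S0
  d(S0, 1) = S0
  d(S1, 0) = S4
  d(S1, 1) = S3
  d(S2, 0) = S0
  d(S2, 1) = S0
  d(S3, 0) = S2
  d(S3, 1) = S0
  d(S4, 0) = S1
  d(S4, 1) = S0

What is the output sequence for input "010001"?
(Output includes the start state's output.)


Start: S0 (output Z)
  --0--> S0 (output Z)
  --1--> S0 (output Z)
  --0--> S0 (output Z)
  --0--> S0 (output Z)
  --0--> S0 (output Z)
  --1--> S0 (output Z)

"ZZZZZZZ"


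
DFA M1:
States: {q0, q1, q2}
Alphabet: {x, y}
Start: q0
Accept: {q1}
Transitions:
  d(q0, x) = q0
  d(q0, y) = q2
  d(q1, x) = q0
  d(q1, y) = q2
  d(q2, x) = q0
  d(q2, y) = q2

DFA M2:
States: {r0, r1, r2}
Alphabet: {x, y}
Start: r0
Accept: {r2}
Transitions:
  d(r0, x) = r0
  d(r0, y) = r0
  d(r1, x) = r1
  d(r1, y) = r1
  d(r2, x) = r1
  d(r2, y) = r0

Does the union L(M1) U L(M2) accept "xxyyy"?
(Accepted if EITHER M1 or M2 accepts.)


M1: final=q2 accepted=False
M2: final=r0 accepted=False

No, union rejects (neither accepts)


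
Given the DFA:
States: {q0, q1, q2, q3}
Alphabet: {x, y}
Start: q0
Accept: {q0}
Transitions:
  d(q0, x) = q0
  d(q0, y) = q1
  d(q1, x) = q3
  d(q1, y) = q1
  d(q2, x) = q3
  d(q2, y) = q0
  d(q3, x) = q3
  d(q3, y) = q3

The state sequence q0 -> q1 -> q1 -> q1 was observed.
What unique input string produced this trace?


Trace back each transition to find the symbol:
  q0 --[y]--> q1
  q1 --[y]--> q1
  q1 --[y]--> q1

"yyy"


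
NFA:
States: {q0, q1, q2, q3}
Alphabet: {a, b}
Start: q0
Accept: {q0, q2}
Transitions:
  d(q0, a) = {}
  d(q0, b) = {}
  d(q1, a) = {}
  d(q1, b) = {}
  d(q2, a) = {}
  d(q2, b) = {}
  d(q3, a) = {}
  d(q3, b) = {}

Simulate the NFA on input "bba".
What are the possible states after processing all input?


Start: {q0}
  --b--> {}
  --b--> {}
  --a--> {}

{} (empty set, no valid transitions)


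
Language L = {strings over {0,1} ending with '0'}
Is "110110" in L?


last symbol = '0'

Yes, "110110" is in L


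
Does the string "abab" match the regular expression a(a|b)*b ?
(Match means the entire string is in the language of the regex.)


|string| = 4; first = 'a'; last = 'b'

Yes, "abab" matches a(a|b)*b


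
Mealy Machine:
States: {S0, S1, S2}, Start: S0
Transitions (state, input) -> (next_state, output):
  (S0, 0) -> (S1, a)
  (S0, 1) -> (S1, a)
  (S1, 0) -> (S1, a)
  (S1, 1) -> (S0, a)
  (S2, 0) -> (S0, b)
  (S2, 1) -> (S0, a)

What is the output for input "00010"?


Step-by-step:
  (S0, 0) -> (S1, a)
  (S1, 0) -> (S1, a)
  (S1, 0) -> (S1, a)
  (S1, 1) -> (S0, a)
  (S0, 0) -> (S1, a)

"aaaaa"


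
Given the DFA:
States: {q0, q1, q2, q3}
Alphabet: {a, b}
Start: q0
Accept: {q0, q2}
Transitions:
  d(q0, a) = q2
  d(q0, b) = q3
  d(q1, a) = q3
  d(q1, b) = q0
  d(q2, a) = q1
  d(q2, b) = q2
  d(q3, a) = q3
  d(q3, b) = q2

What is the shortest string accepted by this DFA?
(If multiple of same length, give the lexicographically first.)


BFS by string length (lex-first path to each state shown):
  len 0: q0<-""
Found accept state at length 0.

"" (empty string)


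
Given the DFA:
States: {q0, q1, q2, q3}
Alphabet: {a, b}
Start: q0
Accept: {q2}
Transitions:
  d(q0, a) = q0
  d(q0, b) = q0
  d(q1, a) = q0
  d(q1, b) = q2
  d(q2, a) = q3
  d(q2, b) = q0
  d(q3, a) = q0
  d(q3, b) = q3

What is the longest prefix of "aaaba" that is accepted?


Run the DFA, marking each prefix where the state is accepting:
  "" -> q0 [reject]
  "a" -> q0 [reject]
  "aa" -> q0 [reject]
  "aaa" -> q0 [reject]
  "aaab" -> q0 [reject]
  "aaaba" -> q0 [reject]

No prefix is accepted


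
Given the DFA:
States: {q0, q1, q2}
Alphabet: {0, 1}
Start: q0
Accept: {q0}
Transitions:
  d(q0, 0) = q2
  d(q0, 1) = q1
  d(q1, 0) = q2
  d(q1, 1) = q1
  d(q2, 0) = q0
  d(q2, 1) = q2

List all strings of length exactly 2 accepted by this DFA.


All strings of length 2: 4 total
Accepted: 1

"00"


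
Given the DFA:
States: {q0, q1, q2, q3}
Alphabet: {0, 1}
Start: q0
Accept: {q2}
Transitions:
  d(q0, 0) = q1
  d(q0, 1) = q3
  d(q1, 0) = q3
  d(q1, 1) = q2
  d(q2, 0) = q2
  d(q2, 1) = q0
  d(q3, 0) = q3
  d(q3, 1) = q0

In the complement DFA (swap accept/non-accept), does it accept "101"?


Trace: q0 -> q3 -> q3 -> q0
Final: q0
Original accept: {q2}
Complement: q0 is not in original accept

Yes, complement accepts (original rejects)


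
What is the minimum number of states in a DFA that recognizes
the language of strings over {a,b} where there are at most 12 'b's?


States: count = 0, 1, ..., 12 (all accepting; 13 states), plus a dead state for count > 12.
Total: 13 + 1 = 14.

14


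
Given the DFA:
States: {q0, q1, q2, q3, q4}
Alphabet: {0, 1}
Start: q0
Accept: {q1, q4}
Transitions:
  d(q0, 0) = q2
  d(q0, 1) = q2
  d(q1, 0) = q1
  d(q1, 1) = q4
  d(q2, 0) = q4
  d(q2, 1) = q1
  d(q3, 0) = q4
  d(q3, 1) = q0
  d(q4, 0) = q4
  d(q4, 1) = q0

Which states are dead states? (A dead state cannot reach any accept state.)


Forward reachability from each state:
  q0 -> reaches accept state q1 (live)
  q1 -> reaches accept state q1 (live)
  q2 -> reaches accept state q1 (live)
  q3 -> reaches accept state q1 (live)
  q4 -> reaches accept state q1 (live)

None (all states can reach an accept state)


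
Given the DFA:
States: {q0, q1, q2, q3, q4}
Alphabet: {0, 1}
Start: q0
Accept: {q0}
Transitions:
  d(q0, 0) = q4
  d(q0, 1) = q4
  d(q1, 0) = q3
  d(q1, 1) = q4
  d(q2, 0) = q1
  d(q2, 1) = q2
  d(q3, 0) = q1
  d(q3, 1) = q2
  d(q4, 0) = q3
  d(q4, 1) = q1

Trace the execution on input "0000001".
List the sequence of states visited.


Input: 0000001
d(q0, 0) = q4
d(q4, 0) = q3
d(q3, 0) = q1
d(q1, 0) = q3
d(q3, 0) = q1
d(q1, 0) = q3
d(q3, 1) = q2


q0 -> q4 -> q3 -> q1 -> q3 -> q1 -> q3 -> q2


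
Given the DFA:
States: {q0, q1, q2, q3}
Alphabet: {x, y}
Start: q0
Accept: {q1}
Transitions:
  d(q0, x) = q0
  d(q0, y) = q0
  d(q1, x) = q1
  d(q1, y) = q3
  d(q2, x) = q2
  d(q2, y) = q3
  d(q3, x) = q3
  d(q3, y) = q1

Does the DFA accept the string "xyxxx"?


Trace: q0 -> q0 -> q0 -> q0 -> q0 -> q0
Final state: q0
Accept states: {q1}

No, rejected (final state q0 is not an accept state)


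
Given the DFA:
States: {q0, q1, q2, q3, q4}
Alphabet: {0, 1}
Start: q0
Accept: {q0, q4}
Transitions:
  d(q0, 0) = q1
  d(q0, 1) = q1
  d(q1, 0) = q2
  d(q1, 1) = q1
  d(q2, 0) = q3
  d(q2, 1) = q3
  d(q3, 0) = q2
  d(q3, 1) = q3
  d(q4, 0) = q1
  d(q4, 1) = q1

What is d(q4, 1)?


Looking up transition d(q4, 1)

q1


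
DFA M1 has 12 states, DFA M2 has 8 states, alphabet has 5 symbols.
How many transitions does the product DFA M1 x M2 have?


Product DFA has 12 * 8 = 96 states.
Each has 5 transitions: 96 * 5 = 480

480


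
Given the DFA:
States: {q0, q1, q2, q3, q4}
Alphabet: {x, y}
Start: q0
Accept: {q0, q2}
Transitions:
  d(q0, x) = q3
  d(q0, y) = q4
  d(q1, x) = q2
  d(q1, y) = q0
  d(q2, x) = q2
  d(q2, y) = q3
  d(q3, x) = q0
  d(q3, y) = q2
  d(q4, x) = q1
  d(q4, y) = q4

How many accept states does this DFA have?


Accept states listed: {q0, q2}
Counting: q0(1) q2(2)

2


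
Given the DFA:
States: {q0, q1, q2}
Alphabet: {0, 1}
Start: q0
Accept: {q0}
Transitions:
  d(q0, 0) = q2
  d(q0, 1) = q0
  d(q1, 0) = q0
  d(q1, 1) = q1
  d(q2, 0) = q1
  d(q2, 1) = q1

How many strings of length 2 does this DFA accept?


Enumerating all length-2 strings:
  "00" -> q1 [reject]
  "01" -> q1 [reject]
  "10" -> q2 [reject]
  "11" -> q0 [accept]

1 out of 4


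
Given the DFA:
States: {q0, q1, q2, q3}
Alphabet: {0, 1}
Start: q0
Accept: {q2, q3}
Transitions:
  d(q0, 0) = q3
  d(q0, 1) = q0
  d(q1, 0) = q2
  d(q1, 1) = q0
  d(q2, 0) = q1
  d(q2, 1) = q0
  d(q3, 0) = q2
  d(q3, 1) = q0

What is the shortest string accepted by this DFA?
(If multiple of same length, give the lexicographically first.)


BFS by string length (lex-first path to each state shown):
  len 0: q0<-""
  len 1: q0<-"1", q3<-"0"
Found accept state at length 1.

"0"


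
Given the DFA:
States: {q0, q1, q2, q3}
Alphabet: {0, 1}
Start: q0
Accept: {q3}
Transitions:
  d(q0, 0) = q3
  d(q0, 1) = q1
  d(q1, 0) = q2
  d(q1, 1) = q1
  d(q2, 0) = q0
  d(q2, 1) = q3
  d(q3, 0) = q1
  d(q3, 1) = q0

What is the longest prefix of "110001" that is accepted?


Run the DFA, marking each prefix where the state is accepting:
  "" -> q0 [reject]
  "1" -> q1 [reject]
  "11" -> q1 [reject]
  "110" -> q2 [reject]
  "1100" -> q0 [reject]
  "11000" -> q3 [accept]
  "110001" -> q0 [reject]

"11000"


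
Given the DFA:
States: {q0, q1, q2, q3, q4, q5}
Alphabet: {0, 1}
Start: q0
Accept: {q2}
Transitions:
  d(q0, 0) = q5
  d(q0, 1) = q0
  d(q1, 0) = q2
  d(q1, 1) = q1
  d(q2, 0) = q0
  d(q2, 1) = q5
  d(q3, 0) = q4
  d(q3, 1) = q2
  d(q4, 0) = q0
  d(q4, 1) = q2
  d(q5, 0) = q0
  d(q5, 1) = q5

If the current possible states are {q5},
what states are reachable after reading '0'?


Apply transition on '0' from each current state:
  d(q5, 0) = q0

{q0}


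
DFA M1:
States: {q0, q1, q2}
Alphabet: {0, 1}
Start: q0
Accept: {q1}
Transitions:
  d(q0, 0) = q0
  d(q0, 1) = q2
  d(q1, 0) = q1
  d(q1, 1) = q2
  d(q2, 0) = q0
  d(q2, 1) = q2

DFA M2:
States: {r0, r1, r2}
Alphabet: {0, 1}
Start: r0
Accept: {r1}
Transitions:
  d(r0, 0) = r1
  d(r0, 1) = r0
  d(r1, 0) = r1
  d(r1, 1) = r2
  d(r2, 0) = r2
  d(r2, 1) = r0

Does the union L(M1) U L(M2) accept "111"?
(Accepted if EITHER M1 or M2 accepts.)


M1: final=q2 accepted=False
M2: final=r0 accepted=False

No, union rejects (neither accepts)


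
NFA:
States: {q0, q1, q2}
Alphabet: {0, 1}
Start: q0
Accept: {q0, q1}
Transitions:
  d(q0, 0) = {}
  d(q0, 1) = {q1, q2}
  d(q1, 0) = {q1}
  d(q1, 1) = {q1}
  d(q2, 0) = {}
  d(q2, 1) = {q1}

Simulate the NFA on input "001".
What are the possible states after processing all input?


Start: {q0}
  --0--> {}
  --0--> {}
  --1--> {}

{} (empty set, no valid transitions)


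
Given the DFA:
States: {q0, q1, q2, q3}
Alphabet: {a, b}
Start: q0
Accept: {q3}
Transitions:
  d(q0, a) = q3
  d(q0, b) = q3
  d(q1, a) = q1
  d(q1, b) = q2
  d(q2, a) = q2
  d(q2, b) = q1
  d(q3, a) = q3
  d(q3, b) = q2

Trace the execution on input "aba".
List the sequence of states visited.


Input: aba
d(q0, a) = q3
d(q3, b) = q2
d(q2, a) = q2


q0 -> q3 -> q2 -> q2


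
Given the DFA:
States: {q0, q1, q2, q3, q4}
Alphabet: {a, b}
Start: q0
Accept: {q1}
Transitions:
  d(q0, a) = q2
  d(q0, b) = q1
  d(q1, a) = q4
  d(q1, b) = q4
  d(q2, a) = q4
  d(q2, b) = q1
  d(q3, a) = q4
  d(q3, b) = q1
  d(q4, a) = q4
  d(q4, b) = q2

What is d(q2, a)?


Looking up transition d(q2, a)

q4


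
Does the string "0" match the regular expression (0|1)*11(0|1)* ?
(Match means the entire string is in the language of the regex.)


|string| = 1; first = '0'; last = '0'

No, "0" does not match (0|1)*11(0|1)*


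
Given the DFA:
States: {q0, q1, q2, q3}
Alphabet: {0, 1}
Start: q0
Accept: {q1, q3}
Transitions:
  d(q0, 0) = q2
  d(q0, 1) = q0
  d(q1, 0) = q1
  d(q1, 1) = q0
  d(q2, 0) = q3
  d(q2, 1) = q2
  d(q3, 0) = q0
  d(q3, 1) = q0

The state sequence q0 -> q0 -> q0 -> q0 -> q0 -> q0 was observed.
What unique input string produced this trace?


Trace back each transition to find the symbol:
  q0 --[1]--> q0
  q0 --[1]--> q0
  q0 --[1]--> q0
  q0 --[1]--> q0
  q0 --[1]--> q0

"11111"


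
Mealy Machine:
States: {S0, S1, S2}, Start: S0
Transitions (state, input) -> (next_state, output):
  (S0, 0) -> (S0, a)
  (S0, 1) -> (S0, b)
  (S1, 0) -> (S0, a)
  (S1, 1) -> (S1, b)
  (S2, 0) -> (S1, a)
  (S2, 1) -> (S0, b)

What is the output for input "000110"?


Step-by-step:
  (S0, 0) -> (S0, a)
  (S0, 0) -> (S0, a)
  (S0, 0) -> (S0, a)
  (S0, 1) -> (S0, b)
  (S0, 1) -> (S0, b)
  (S0, 0) -> (S0, a)

"aaabba"


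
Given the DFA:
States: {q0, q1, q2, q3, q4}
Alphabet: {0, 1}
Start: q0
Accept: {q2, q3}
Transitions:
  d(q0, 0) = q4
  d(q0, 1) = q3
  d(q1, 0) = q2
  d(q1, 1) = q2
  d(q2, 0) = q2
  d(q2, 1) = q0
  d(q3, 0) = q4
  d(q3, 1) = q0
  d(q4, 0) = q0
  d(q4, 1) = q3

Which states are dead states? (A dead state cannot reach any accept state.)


Forward reachability from each state:
  q0 -> reaches accept state q3 (live)
  q1 -> reaches accept state q2 (live)
  q2 -> reaches accept state q2 (live)
  q3 -> reaches accept state q3 (live)
  q4 -> reaches accept state q3 (live)

None (all states can reach an accept state)


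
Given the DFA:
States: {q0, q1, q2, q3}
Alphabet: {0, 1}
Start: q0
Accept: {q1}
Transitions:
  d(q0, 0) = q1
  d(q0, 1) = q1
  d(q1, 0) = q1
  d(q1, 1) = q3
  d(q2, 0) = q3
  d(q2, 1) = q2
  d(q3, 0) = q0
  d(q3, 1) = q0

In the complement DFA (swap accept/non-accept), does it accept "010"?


Trace: q0 -> q1 -> q3 -> q0
Final: q0
Original accept: {q1}
Complement: q0 is not in original accept

Yes, complement accepts (original rejects)


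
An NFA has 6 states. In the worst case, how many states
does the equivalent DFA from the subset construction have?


Subset construction: one DFA state per subset of NFA states.
2^6 = 64

64


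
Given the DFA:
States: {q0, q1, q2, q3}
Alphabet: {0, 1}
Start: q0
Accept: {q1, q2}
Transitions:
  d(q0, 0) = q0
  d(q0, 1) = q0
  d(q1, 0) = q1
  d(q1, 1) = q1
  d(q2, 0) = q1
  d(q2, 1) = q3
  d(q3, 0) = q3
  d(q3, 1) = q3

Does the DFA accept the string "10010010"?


Trace: q0 -> q0 -> q0 -> q0 -> q0 -> q0 -> q0 -> q0 -> q0
Final state: q0
Accept states: {q1, q2}

No, rejected (final state q0 is not an accept state)


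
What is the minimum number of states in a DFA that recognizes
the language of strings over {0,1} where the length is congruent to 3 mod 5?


States track (length) mod 5.
Need 5 states: one per remainder 0..4; accept = remainder 3.

5


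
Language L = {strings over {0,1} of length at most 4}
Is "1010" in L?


length = 4

Yes, "1010" is in L


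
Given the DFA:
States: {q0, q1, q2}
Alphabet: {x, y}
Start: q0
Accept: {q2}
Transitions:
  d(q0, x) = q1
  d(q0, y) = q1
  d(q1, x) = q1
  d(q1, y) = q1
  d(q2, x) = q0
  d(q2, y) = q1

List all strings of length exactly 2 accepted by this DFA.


All strings of length 2: 4 total
Accepted: 0

None


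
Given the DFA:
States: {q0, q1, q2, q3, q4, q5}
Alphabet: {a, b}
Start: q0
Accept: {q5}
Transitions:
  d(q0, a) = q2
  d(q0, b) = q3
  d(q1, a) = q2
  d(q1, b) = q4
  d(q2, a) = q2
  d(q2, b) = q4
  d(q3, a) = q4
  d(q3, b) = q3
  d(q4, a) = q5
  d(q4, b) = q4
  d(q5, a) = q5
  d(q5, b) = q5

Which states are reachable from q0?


BFS from q0:
  layer 0: {q0}
  layer 1: {q2, q3}
  layer 2: {q4}
  layer 3: {q5}

{q0, q2, q3, q4, q5}


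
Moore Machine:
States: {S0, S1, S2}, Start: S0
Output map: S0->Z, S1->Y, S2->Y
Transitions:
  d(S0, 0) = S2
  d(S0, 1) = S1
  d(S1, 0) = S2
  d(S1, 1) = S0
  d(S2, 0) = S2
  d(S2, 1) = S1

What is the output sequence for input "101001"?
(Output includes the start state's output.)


Start: S0 (output Z)
  --1--> S1 (output Y)
  --0--> S2 (output Y)
  --1--> S1 (output Y)
  --0--> S2 (output Y)
  --0--> S2 (output Y)
  --1--> S1 (output Y)

"ZYYYYYY"


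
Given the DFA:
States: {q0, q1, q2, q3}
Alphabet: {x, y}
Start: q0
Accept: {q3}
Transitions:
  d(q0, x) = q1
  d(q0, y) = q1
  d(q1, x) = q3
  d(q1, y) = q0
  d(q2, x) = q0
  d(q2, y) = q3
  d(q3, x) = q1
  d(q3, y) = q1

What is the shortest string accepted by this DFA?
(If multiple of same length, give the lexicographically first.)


BFS by string length (lex-first path to each state shown):
  len 0: q0<-""
  len 1: q1<-"x"
  len 2: q0<-"xy", q3<-"xx"
Found accept state at length 2.

"xx"


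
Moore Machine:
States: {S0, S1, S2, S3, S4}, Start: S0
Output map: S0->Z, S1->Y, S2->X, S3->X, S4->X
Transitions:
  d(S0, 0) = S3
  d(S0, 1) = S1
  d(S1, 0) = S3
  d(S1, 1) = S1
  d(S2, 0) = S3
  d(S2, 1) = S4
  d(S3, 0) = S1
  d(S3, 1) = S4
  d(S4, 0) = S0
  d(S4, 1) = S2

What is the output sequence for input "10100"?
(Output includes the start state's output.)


Start: S0 (output Z)
  --1--> S1 (output Y)
  --0--> S3 (output X)
  --1--> S4 (output X)
  --0--> S0 (output Z)
  --0--> S3 (output X)

"ZYXXZX"


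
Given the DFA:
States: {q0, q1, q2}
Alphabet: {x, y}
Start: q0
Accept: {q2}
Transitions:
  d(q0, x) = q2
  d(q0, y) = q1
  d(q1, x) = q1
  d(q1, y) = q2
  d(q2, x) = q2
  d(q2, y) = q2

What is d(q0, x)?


Looking up transition d(q0, x)

q2


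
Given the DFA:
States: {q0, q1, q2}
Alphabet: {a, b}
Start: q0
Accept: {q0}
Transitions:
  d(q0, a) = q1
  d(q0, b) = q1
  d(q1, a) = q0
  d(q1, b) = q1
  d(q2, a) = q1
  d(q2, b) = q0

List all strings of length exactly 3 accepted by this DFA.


All strings of length 3: 8 total
Accepted: 2

"aba", "bba"


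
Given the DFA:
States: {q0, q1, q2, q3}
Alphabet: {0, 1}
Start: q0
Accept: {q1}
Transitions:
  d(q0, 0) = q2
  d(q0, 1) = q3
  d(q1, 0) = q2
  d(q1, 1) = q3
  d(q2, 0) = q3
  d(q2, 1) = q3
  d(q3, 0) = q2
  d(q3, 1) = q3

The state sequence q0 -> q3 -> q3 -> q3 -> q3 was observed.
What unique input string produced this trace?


Trace back each transition to find the symbol:
  q0 --[1]--> q3
  q3 --[1]--> q3
  q3 --[1]--> q3
  q3 --[1]--> q3

"1111"


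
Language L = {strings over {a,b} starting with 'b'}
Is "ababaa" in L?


first symbol = 'a'

No, "ababaa" is not in L


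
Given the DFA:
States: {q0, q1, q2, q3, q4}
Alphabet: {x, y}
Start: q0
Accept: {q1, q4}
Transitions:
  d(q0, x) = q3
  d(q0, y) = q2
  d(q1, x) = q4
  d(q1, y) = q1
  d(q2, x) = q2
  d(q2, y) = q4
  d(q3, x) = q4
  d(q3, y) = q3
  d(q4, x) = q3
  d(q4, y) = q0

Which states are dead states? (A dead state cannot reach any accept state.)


Forward reachability from each state:
  q0 -> reaches accept state q4 (live)
  q1 -> reaches accept state q1 (live)
  q2 -> reaches accept state q4 (live)
  q3 -> reaches accept state q4 (live)
  q4 -> reaches accept state q4 (live)

None (all states can reach an accept state)


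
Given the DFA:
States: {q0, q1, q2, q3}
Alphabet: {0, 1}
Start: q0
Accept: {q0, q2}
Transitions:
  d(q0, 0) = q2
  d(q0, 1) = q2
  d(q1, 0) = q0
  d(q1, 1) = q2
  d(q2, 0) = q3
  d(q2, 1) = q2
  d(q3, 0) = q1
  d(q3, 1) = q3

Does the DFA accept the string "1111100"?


Trace: q0 -> q2 -> q2 -> q2 -> q2 -> q2 -> q3 -> q1
Final state: q1
Accept states: {q0, q2}

No, rejected (final state q1 is not an accept state)


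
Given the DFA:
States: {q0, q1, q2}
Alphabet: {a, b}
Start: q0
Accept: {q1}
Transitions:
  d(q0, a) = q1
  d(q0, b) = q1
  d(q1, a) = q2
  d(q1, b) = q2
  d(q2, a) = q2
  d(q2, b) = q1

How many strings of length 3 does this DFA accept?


Enumerating all length-3 strings:
  "aaa" -> q2 [reject]
  "aab" -> q1 [accept]
  "aba" -> q2 [reject]
  "abb" -> q1 [accept]
  "baa" -> q2 [reject]
  "bab" -> q1 [accept]
  "bba" -> q2 [reject]
  "bbb" -> q1 [accept]

4 out of 8


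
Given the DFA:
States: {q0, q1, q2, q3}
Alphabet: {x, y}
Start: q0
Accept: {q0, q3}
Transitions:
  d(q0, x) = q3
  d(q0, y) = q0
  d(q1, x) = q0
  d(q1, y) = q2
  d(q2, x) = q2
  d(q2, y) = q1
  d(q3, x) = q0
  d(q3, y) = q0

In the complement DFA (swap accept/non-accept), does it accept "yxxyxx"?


Trace: q0 -> q0 -> q3 -> q0 -> q0 -> q3 -> q0
Final: q0
Original accept: {q0, q3}
Complement: q0 is in original accept

No, complement rejects (original accepts)


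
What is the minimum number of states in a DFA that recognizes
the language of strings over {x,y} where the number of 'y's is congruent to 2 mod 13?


States track (count of 'y') mod 13.
Need 13 states: one per remainder 0..12; accept = remainder 2.

13


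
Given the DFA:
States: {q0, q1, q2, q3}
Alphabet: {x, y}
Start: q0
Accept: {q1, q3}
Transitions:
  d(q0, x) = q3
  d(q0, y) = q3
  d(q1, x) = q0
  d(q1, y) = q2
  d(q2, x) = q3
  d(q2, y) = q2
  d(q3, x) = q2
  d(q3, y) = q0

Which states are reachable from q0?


BFS from q0:
  layer 0: {q0}
  layer 1: {q3}
  layer 2: {q2}

{q0, q2, q3}


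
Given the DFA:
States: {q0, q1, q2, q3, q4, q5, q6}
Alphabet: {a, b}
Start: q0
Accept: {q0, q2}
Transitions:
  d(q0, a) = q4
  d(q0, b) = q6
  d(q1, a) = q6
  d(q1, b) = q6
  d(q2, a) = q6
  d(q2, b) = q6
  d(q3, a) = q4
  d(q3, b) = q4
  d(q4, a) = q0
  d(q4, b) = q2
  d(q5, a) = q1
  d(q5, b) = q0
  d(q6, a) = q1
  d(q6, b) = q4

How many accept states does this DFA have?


Accept states listed: {q0, q2}
Counting: q0(1) q2(2)

2


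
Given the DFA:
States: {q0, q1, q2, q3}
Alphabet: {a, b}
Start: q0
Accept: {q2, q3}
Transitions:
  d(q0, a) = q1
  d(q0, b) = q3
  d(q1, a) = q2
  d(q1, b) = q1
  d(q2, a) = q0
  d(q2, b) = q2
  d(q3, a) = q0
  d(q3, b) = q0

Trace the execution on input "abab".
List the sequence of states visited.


Input: abab
d(q0, a) = q1
d(q1, b) = q1
d(q1, a) = q2
d(q2, b) = q2


q0 -> q1 -> q1 -> q2 -> q2


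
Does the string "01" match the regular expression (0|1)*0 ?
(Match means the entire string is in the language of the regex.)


|string| = 2; first = '0'; last = '1'

No, "01" does not match (0|1)*0


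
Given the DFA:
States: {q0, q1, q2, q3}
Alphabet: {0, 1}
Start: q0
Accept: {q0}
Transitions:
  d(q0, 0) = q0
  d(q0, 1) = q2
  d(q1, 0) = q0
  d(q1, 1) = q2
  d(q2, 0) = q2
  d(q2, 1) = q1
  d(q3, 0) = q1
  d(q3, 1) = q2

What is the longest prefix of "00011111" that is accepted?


Run the DFA, marking each prefix where the state is accepting:
  "" -> q0 [accept]
  "0" -> q0 [accept]
  "00" -> q0 [accept]
  "000" -> q0 [accept]
  "0001" -> q2 [reject]
  "00011" -> q1 [reject]
  "000111" -> q2 [reject]
  "0001111" -> q1 [reject]
  "00011111" -> q2 [reject]

"000"


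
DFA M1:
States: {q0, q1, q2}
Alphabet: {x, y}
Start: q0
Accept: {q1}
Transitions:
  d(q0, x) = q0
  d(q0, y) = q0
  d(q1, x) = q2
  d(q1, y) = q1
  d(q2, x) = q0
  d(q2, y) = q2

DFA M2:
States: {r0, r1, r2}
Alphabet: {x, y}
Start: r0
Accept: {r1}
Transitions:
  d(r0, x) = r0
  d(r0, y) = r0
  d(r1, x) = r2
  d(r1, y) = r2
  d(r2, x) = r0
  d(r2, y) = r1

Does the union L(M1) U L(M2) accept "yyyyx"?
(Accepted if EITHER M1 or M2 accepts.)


M1: final=q0 accepted=False
M2: final=r0 accepted=False

No, union rejects (neither accepts)


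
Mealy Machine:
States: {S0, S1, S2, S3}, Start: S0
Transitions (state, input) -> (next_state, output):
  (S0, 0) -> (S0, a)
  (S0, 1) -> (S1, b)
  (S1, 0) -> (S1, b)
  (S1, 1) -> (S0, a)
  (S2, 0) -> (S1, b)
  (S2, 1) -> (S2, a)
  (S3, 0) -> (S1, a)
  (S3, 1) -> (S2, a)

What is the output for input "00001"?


Step-by-step:
  (S0, 0) -> (S0, a)
  (S0, 0) -> (S0, a)
  (S0, 0) -> (S0, a)
  (S0, 0) -> (S0, a)
  (S0, 1) -> (S1, b)

"aaaab"


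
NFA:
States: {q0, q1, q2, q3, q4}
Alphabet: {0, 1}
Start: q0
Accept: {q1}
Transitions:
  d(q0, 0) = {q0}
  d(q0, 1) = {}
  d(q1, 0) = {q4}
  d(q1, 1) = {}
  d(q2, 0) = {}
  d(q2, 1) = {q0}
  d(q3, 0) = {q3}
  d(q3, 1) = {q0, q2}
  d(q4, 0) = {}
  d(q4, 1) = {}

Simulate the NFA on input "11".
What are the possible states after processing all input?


Start: {q0}
  --1--> {}
  --1--> {}

{} (empty set, no valid transitions)


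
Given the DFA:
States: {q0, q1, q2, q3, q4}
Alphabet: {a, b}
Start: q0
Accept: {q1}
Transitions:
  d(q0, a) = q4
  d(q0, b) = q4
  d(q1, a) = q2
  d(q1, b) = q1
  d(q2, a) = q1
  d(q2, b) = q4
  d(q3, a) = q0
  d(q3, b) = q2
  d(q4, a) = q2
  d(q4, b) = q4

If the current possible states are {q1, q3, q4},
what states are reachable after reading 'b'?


Apply transition on 'b' from each current state:
  d(q1, b) = q1
  d(q3, b) = q2
  d(q4, b) = q4

{q1, q2, q4}


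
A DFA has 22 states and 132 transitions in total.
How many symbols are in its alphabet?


Each state has exactly one transition per symbol.
|alphabet| = transitions / states = 132 / 22 = 6

6


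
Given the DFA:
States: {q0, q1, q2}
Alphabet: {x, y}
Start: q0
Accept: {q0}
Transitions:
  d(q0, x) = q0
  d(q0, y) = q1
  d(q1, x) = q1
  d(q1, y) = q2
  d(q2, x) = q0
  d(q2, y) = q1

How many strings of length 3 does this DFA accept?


Enumerating all length-3 strings:
  "xxx" -> q0 [accept]
  "xxy" -> q1 [reject]
  "xyx" -> q1 [reject]
  "xyy" -> q2 [reject]
  "yxx" -> q1 [reject]
  "yxy" -> q2 [reject]
  "yyx" -> q0 [accept]
  "yyy" -> q1 [reject]

2 out of 8


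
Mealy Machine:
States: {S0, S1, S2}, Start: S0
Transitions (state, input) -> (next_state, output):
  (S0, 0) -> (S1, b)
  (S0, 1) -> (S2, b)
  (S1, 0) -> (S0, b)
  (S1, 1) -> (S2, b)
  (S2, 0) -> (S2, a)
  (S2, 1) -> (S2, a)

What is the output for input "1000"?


Step-by-step:
  (S0, 1) -> (S2, b)
  (S2, 0) -> (S2, a)
  (S2, 0) -> (S2, a)
  (S2, 0) -> (S2, a)

"baaa"


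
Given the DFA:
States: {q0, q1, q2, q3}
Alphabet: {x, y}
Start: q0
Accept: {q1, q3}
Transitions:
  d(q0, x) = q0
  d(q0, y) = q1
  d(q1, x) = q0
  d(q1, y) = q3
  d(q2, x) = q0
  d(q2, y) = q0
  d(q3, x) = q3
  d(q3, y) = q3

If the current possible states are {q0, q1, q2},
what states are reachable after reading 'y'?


Apply transition on 'y' from each current state:
  d(q0, y) = q1
  d(q1, y) = q3
  d(q2, y) = q0

{q0, q1, q3}


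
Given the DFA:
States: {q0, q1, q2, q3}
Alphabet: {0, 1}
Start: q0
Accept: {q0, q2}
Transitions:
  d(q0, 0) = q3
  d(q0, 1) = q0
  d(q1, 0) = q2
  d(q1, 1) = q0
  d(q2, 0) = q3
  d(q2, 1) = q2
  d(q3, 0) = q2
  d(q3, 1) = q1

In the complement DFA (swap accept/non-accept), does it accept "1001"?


Trace: q0 -> q0 -> q3 -> q2 -> q2
Final: q2
Original accept: {q0, q2}
Complement: q2 is in original accept

No, complement rejects (original accepts)


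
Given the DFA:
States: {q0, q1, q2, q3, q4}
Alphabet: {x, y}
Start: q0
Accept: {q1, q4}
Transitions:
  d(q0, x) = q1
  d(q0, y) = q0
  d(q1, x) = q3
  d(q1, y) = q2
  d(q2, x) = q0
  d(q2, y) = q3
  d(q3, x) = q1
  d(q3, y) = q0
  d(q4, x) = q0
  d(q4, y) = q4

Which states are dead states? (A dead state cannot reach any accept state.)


Forward reachability from each state:
  q0 -> reaches accept state q1 (live)
  q1 -> reaches accept state q1 (live)
  q2 -> reaches accept state q1 (live)
  q3 -> reaches accept state q1 (live)
  q4 -> reaches accept state q1 (live)

None (all states can reach an accept state)


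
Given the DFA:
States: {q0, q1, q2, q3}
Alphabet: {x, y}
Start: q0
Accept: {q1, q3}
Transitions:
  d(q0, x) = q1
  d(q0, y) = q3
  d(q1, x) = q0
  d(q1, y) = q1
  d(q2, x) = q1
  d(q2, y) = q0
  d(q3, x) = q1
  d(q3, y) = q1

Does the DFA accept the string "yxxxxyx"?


Trace: q0 -> q3 -> q1 -> q0 -> q1 -> q0 -> q3 -> q1
Final state: q1
Accept states: {q1, q3}

Yes, accepted (final state q1 is an accept state)


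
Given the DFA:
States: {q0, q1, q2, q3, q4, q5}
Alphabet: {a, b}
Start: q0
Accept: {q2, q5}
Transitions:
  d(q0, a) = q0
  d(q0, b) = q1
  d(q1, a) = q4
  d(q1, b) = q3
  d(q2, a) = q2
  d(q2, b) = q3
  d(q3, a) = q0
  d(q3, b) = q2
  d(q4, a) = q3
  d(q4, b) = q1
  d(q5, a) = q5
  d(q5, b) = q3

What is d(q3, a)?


Looking up transition d(q3, a)

q0


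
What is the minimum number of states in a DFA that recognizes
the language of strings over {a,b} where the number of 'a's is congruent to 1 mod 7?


States track (count of 'a') mod 7.
Need 7 states: one per remainder 0..6; accept = remainder 1.

7


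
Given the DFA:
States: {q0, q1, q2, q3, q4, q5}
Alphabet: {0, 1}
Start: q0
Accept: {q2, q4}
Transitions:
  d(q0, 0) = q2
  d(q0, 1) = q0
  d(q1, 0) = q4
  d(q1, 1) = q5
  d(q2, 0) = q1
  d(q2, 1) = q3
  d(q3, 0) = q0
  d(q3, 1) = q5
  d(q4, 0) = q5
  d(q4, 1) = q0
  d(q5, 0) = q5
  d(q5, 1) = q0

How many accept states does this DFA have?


Accept states listed: {q2, q4}
Counting: q2(1) q4(2)

2


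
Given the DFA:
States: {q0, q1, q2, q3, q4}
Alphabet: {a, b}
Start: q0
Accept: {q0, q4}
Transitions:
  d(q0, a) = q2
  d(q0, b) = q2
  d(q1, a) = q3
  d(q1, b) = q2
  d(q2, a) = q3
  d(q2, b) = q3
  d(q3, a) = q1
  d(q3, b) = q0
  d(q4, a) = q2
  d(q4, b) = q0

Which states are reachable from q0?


BFS from q0:
  layer 0: {q0}
  layer 1: {q2}
  layer 2: {q3}
  layer 3: {q1}

{q0, q1, q2, q3}


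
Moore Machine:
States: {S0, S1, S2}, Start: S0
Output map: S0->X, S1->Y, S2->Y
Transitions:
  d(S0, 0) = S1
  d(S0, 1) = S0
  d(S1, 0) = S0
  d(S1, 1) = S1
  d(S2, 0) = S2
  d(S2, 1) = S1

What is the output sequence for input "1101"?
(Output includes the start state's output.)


Start: S0 (output X)
  --1--> S0 (output X)
  --1--> S0 (output X)
  --0--> S1 (output Y)
  --1--> S1 (output Y)

"XXXYY"


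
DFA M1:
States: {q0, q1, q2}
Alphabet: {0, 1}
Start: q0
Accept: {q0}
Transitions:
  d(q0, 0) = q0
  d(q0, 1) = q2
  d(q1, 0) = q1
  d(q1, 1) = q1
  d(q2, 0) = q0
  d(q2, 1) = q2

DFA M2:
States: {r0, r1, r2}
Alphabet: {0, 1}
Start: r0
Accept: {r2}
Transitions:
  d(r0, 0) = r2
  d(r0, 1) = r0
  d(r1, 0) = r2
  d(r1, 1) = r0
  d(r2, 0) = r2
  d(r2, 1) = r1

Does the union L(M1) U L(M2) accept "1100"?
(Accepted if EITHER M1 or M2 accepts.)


M1: final=q0 accepted=True
M2: final=r2 accepted=True

Yes, union accepts


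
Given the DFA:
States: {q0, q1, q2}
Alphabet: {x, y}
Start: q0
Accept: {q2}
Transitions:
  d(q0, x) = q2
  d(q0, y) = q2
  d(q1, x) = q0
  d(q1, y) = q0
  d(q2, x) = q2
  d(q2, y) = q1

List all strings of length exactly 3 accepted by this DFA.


All strings of length 3: 8 total
Accepted: 2

"xxx", "yxx"


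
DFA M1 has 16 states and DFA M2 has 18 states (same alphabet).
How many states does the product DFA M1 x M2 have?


Product construction pairs every M1 state with every M2 state.
16 * 18 = 288

288


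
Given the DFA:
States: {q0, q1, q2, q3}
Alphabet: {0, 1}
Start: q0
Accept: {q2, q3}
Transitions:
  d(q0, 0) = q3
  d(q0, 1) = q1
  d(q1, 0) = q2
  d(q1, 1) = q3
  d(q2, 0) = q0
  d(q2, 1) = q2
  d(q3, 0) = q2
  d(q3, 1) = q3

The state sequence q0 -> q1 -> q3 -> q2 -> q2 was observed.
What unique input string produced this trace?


Trace back each transition to find the symbol:
  q0 --[1]--> q1
  q1 --[1]--> q3
  q3 --[0]--> q2
  q2 --[1]--> q2

"1101"


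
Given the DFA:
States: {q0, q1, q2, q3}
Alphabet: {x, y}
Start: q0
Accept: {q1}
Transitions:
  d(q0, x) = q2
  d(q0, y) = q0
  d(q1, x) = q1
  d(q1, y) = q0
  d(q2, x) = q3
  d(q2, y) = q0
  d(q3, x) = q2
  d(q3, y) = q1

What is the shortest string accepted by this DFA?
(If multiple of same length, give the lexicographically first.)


BFS by string length (lex-first path to each state shown):
  len 0: q0<-""
  len 1: q0<-"y", q2<-"x"
  len 2: q0<-"xy", q2<-"yx", q3<-"xx"
  len 3: q0<-"xyy", q1<-"xxy", q2<-"xxx", q3<-"yxx"
Found accept state at length 3.

"xxy"


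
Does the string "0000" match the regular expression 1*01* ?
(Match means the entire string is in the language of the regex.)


|string| = 4; first = '0'; last = '0'

No, "0000" does not match 1*01*


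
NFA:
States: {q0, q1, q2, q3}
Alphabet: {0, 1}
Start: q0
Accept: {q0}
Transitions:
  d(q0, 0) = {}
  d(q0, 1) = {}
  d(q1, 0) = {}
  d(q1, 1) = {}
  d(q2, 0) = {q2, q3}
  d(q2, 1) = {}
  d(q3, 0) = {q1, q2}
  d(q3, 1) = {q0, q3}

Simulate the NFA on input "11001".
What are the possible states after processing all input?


Start: {q0}
  --1--> {}
  --1--> {}
  --0--> {}
  --0--> {}
  --1--> {}

{} (empty set, no valid transitions)


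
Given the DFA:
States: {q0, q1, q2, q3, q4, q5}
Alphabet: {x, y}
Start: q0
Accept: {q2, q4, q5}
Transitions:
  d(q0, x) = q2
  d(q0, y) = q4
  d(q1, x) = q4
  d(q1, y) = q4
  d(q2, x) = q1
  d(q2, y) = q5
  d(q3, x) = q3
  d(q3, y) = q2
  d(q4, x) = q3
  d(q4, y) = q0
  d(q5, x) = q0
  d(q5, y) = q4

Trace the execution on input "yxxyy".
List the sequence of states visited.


Input: yxxyy
d(q0, y) = q4
d(q4, x) = q3
d(q3, x) = q3
d(q3, y) = q2
d(q2, y) = q5


q0 -> q4 -> q3 -> q3 -> q2 -> q5


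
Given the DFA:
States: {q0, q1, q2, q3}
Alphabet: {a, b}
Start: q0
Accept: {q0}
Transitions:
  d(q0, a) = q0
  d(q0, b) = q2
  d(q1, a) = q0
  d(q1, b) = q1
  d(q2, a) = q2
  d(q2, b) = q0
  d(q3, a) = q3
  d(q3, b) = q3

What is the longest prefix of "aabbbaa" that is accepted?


Run the DFA, marking each prefix where the state is accepting:
  "" -> q0 [accept]
  "a" -> q0 [accept]
  "aa" -> q0 [accept]
  "aab" -> q2 [reject]
  "aabb" -> q0 [accept]
  "aabbb" -> q2 [reject]
  "aabbba" -> q2 [reject]
  "aabbbaa" -> q2 [reject]

"aabb"


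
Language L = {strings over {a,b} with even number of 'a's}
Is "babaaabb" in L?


count('a') = 4; 4 mod 2 = 0

Yes, "babaaabb" is in L


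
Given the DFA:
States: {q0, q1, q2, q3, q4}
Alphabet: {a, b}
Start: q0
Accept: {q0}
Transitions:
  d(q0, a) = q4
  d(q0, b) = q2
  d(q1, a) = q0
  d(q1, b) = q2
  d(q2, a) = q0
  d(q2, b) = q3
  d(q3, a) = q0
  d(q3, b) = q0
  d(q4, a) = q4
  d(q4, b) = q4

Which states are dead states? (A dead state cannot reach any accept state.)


Forward reachability from each state:
  q0 -> reaches accept state q0 (live)
  q1 -> reaches accept state q0 (live)
  q2 -> reaches accept state q0 (live)
  q3 -> reaches accept state q0 (live)
  q4 -> reaches {q4}, no accept state (dead)

{q4}


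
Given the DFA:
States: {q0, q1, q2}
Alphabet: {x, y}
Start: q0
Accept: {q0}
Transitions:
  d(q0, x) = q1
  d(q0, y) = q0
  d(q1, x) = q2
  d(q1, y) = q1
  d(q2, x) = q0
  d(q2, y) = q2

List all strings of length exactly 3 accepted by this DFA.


All strings of length 3: 8 total
Accepted: 2

"xxx", "yyy"


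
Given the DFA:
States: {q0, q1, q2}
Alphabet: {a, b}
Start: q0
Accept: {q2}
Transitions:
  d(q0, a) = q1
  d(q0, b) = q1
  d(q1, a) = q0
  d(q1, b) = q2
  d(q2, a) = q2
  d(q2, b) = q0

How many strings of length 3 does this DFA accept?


Enumerating all length-3 strings:
  "aaa" -> q1 [reject]
  "aab" -> q1 [reject]
  "aba" -> q2 [accept]
  "abb" -> q0 [reject]
  "baa" -> q1 [reject]
  "bab" -> q1 [reject]
  "bba" -> q2 [accept]
  "bbb" -> q0 [reject]

2 out of 8


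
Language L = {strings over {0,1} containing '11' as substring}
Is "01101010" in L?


'11' occurs at index 1

Yes, "01101010" is in L


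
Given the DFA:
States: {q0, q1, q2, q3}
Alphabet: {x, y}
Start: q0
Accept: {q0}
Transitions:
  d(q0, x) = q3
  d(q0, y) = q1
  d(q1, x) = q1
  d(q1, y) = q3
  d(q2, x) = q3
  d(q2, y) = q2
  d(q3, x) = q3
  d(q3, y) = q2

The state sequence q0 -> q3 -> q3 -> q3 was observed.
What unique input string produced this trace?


Trace back each transition to find the symbol:
  q0 --[x]--> q3
  q3 --[x]--> q3
  q3 --[x]--> q3

"xxx"


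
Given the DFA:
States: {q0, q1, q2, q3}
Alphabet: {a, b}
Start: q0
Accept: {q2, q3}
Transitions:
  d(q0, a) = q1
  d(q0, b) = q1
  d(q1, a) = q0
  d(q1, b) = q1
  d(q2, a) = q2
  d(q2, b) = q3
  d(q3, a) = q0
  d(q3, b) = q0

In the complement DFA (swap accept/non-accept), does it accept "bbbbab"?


Trace: q0 -> q1 -> q1 -> q1 -> q1 -> q0 -> q1
Final: q1
Original accept: {q2, q3}
Complement: q1 is not in original accept

Yes, complement accepts (original rejects)


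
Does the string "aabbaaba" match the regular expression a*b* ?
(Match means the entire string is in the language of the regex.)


|string| = 8; first = 'a'; last = 'a'

No, "aabbaaba" does not match a*b*


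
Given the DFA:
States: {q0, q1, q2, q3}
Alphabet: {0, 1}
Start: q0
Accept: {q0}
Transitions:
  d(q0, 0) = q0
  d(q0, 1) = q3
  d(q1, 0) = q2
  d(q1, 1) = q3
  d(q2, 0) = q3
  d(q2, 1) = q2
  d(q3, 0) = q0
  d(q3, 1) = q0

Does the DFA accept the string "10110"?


Trace: q0 -> q3 -> q0 -> q3 -> q0 -> q0
Final state: q0
Accept states: {q0}

Yes, accepted (final state q0 is an accept state)
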